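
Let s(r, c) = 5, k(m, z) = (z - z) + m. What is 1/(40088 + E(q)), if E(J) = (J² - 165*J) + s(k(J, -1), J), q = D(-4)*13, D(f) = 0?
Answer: 1/40093 ≈ 2.4942e-5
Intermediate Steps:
q = 0 (q = 0*13 = 0)
k(m, z) = m (k(m, z) = 0 + m = m)
E(J) = 5 + J² - 165*J (E(J) = (J² - 165*J) + 5 = 5 + J² - 165*J)
1/(40088 + E(q)) = 1/(40088 + (5 + 0² - 165*0)) = 1/(40088 + (5 + 0 + 0)) = 1/(40088 + 5) = 1/40093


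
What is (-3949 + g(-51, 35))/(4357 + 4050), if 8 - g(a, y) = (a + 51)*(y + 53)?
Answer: -563/1201 ≈ -0.46878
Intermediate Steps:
g(a, y) = 8 - (51 + a)*(53 + y) (g(a, y) = 8 - (a + 51)*(y + 53) = 8 - (51 + a)*(53 + y))
(-3949 + g(-51, 35))/(4357 + 4050) = (-3949 + (-2695 - 53*(-51) - 51*35 - 1*(-51)*35))/(4357 + 4050) = (-3949 + (-2695 + 2703 - 1785 + 1785))/8407 = (-3949 + 8)*(1/8407) = -3941*1/8407 = -563/1201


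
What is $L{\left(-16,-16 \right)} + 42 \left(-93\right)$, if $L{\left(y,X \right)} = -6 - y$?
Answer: $-3896$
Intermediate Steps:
$L{\left(-16,-16 \right)} + 42 \left(-93\right) = \left(-6 - -16\right) + 42 \left(-93\right) = \left(-6 + 16\right) - 3906 = 10 - 3906 = -3896$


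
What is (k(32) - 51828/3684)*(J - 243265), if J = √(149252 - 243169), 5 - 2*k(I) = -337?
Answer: -11720021170/307 + 48178*I*√93917/307 ≈ -3.8176e+7 + 48093.0*I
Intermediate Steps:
k(I) = 171 (k(I) = 5/2 - ½*(-337) = 5/2 + 337/2 = 171)
J = I*√93917 (J = √(-93917) = I*√93917 ≈ 306.46*I)
(k(32) - 51828/3684)*(J - 243265) = (171 - 51828/3684)*(I*√93917 - 243265) = (171 - 51828*1/3684)*(-243265 + I*√93917) = (171 - 4319/307)*(-243265 + I*√93917) = 48178*(-243265 + I*√93917)/307 = -11720021170/307 + 48178*I*√93917/307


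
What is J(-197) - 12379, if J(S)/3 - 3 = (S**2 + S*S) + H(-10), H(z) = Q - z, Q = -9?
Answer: 220487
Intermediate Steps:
H(z) = -9 - z
J(S) = 12 + 6*S**2 (J(S) = 9 + 3*((S**2 + S*S) + (-9 - 1*(-10))) = 9 + 3*((S**2 + S**2) + (-9 + 10)) = 9 + 3*(2*S**2 + 1) = 9 + 3*(1 + 2*S**2) = 9 + (3 + 6*S**2) = 12 + 6*S**2)
J(-197) - 12379 = (12 + 6*(-197)**2) - 12379 = (12 + 6*38809) - 12379 = (12 + 232854) - 12379 = 232866 - 12379 = 220487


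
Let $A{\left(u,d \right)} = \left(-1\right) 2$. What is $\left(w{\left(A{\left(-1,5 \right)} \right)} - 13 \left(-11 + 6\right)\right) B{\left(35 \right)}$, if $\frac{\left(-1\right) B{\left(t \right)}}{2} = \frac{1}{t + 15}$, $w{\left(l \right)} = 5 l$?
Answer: $- \frac{11}{5} \approx -2.2$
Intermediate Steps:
$A{\left(u,d \right)} = -2$
$B{\left(t \right)} = - \frac{2}{15 + t}$ ($B{\left(t \right)} = - \frac{2}{t + 15} = - \frac{2}{15 + t}$)
$\left(w{\left(A{\left(-1,5 \right)} \right)} - 13 \left(-11 + 6\right)\right) B{\left(35 \right)} = \left(5 \left(-2\right) - 13 \left(-11 + 6\right)\right) \left(- \frac{2}{15 + 35}\right) = \left(-10 - -65\right) \left(- \frac{2}{50}\right) = \left(-10 + 65\right) \left(\left(-2\right) \frac{1}{50}\right) = 55 \left(- \frac{1}{25}\right) = - \frac{11}{5}$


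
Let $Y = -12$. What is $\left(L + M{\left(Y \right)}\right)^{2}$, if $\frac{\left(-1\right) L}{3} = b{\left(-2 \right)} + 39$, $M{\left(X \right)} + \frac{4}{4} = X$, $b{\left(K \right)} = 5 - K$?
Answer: $22801$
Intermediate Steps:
$M{\left(X \right)} = -1 + X$
$L = -138$ ($L = - 3 \left(\left(5 - -2\right) + 39\right) = - 3 \left(\left(5 + 2\right) + 39\right) = - 3 \left(7 + 39\right) = \left(-3\right) 46 = -138$)
$\left(L + M{\left(Y \right)}\right)^{2} = \left(-138 - 13\right)^{2} = \left(-151\right)^{2} = 22801$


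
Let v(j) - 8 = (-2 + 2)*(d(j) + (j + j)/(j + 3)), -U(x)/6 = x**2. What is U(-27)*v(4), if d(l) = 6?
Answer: -34992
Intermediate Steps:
U(x) = -6*x**2
v(j) = 8 (v(j) = 8 + (-2 + 2)*(6 + (j + j)/(j + 3)) = 8 + 0*(6 + (2*j)/(3 + j)) = 8 + 0*(6 + 2*j/(3 + j)) = 8 + 0 = 8)
U(-27)*v(4) = -6*(-27)**2*8 = -6*729*8 = -4374*8 = -34992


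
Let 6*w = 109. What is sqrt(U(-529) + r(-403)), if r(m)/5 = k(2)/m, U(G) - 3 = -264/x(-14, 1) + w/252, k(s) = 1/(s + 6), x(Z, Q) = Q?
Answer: I*sqrt(672781900791)/50778 ≈ 16.153*I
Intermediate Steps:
w = 109/6 (w = (1/6)*109 = 109/6 ≈ 18.167)
k(s) = 1/(6 + s)
U(G) = -394523/1512 (U(G) = 3 + (-264/1 + (109/6)/252) = 3 + (-264*1 + (109/6)*(1/252)) = 3 + (-264 + 109/1512) = 3 - 399059/1512 = -394523/1512)
r(m) = 5/(8*m) (r(m) = 5*(1/((6 + 2)*m)) = 5*(1/(8*m)) = 5/(8*m))
sqrt(U(-529) + r(-403)) = sqrt(-394523/1512 + (5/8)/(-403)) = sqrt(-394523/1512 + (5/8)*(-1/403)) = sqrt(-394523/1512 - 5/3224) = sqrt(-79496857/304668) = I*sqrt(672781900791)/50778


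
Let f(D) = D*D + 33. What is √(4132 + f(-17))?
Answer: √4454 ≈ 66.738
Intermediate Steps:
f(D) = 33 + D² (f(D) = D² + 33 = 33 + D²)
√(4132 + f(-17)) = √(4132 + (33 + (-17)²)) = √(4132 + (33 + 289)) = √(4132 + 322) = √4454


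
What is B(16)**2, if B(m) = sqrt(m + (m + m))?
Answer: 48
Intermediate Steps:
B(m) = sqrt(3)*sqrt(m) (B(m) = sqrt(m + 2*m) = sqrt(3*m) = sqrt(3)*sqrt(m))
B(16)**2 = (sqrt(3)*sqrt(16))**2 = (sqrt(3)*4)**2 = (4*sqrt(3))**2 = 48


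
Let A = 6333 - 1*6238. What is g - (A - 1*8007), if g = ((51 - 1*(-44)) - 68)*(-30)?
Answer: 7102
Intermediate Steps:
A = 95 (A = 6333 - 6238 = 95)
g = -810 (g = ((51 + 44) - 68)*(-30) = (95 - 68)*(-30) = 27*(-30) = -810)
g - (A - 1*8007) = -810 - (95 - 1*8007) = -810 - (95 - 8007) = -810 - 1*(-7912) = -810 + 7912 = 7102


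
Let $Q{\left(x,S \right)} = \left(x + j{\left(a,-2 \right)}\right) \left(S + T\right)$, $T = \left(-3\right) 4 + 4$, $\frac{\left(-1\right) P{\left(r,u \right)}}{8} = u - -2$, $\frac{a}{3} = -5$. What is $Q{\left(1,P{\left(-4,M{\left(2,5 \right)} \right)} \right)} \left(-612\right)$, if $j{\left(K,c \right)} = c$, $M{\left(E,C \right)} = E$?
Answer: $-24480$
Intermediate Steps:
$a = -15$ ($a = 3 \left(-5\right) = -15$)
$P{\left(r,u \right)} = -16 - 8 u$ ($P{\left(r,u \right)} = - 8 \left(u - -2\right) = - 8 \left(u + 2\right) = - 8 \left(2 + u\right) = -16 - 8 u$)
$T = -8$ ($T = -12 + 4 = -8$)
$Q{\left(x,S \right)} = \left(-8 + S\right) \left(-2 + x\right)$ ($Q{\left(x,S \right)} = \left(x - 2\right) \left(S - 8\right) = \left(-2 + x\right) \left(-8 + S\right) = \left(-8 + S\right) \left(-2 + x\right)$)
$Q{\left(1,P{\left(-4,M{\left(2,5 \right)} \right)} \right)} \left(-612\right) = \left(16 - 8 - 2 \left(-16 - 16\right) + \left(-16 - 16\right) 1\right) \left(-612\right) = \left(16 - 8 - -64 - 32\right) \left(-612\right) = \left(16 - 8 + 64 - 32\right) \left(-612\right) = 40 \left(-612\right) = -24480$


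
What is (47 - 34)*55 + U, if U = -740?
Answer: -25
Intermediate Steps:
(47 - 34)*55 + U = (47 - 34)*55 - 740 = 13*55 - 740 = 715 - 740 = -25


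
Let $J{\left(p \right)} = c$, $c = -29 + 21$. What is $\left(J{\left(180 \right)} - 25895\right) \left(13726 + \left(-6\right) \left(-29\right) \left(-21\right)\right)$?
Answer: $-260895016$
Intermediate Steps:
$c = -8$
$J{\left(p \right)} = -8$
$\left(J{\left(180 \right)} - 25895\right) \left(13726 + \left(-6\right) \left(-29\right) \left(-21\right)\right) = \left(-8 - 25895\right) \left(13726 + \left(-6\right) \left(-29\right) \left(-21\right)\right) = - 25903 \left(13726 + 174 \left(-21\right)\right) = - 25903 \left(13726 - 3654\right) = \left(-25903\right) 10072 = -260895016$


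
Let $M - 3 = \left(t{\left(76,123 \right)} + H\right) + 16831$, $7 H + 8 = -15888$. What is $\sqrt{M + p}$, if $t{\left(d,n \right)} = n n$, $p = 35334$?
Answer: $\frac{\sqrt{3186281}}{7} \approx 255.0$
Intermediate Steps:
$H = - \frac{15896}{7}$ ($H = - \frac{8}{7} + \frac{1}{7} \left(-15888\right) = - \frac{8}{7} - \frac{15888}{7} = - \frac{15896}{7} \approx -2270.9$)
$t{\left(d,n \right)} = n^{2}$
$M = \frac{207845}{7}$ ($M = 3 + \left(\left(123^{2} - \frac{15896}{7}\right) + 16831\right) = 3 + \left(\left(15129 - \frac{15896}{7}\right) + 16831\right) = 3 + \left(\frac{90007}{7} + 16831\right) = 3 + \frac{207824}{7} = \frac{207845}{7} \approx 29692.0$)
$\sqrt{M + p} = \sqrt{\frac{207845}{7} + 35334} = \sqrt{\frac{455183}{7}} = \frac{\sqrt{3186281}}{7}$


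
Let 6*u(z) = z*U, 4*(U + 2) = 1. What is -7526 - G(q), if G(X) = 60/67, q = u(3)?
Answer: -504302/67 ≈ -7526.9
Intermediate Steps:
U = -7/4 (U = -2 + (1/4)*1 = -2 + 1/4 = -7/4 ≈ -1.7500)
u(z) = -7*z/24 (u(z) = (z*(-7/4))/6 = (-7*z/4)/6 = -7*z/24)
q = -7/8 (q = -7/24*3 = -7/8 ≈ -0.87500)
G(X) = 60/67 (G(X) = 60*(1/67) = 60/67)
-7526 - G(q) = -7526 - 1*60/67 = -7526 - 60/67 = -504302/67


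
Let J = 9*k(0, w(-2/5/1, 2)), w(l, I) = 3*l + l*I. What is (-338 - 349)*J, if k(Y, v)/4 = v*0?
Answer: 0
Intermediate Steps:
w(l, I) = 3*l + I*l
k(Y, v) = 0 (k(Y, v) = 4*(v*0) = 4*0 = 0)
J = 0 (J = 9*0 = 0)
(-338 - 349)*J = (-338 - 349)*0 = -687*0 = 0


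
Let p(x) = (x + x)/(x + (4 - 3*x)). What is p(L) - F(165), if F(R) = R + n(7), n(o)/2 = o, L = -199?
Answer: -36178/201 ≈ -179.99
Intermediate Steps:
n(o) = 2*o
p(x) = 2*x/(4 - 2*x) (p(x) = (2*x)/(4 - 2*x) = 2*x/(4 - 2*x))
F(R) = 14 + R (F(R) = R + 2*7 = R + 14 = 14 + R)
p(L) - F(165) = -1*(-199)/(-2 - 199) - (14 + 165) = -1*(-199)/(-201) - 1*179 = -1*(-199)*(-1/201) - 179 = -199/201 - 179 = -36178/201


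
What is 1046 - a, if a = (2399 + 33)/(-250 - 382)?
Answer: 82938/79 ≈ 1049.8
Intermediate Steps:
a = -304/79 (a = 2432/(-632) = 2432*(-1/632) = -304/79 ≈ -3.8481)
1046 - a = 1046 - 1*(-304/79) = 1046 + 304/79 = 82938/79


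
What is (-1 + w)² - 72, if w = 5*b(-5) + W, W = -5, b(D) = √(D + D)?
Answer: -286 - 60*I*√10 ≈ -286.0 - 189.74*I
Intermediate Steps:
b(D) = √2*√D (b(D) = √(2*D) = √2*√D)
w = -5 + 5*I*√10 (w = 5*(√2*√(-5)) - 5 = 5*(√2*(I*√5)) - 5 = 5*(I*√10) - 5 = 5*I*√10 - 5 = -5 + 5*I*√10 ≈ -5.0 + 15.811*I)
(-1 + w)² - 72 = (-1 + (-5 + 5*I*√10))² - 72 = (-6 + 5*I*√10)² - 72 = -72 + (-6 + 5*I*√10)²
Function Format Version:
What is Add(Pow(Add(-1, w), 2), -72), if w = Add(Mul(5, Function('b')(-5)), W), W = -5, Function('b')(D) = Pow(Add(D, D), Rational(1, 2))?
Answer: Add(-286, Mul(-60, I, Pow(10, Rational(1, 2)))) ≈ Add(-286.00, Mul(-189.74, I))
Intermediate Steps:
Function('b')(D) = Mul(Pow(2, Rational(1, 2)), Pow(D, Rational(1, 2))) (Function('b')(D) = Pow(Mul(2, D), Rational(1, 2)) = Mul(Pow(2, Rational(1, 2)), Pow(D, Rational(1, 2))))
w = Add(-5, Mul(5, I, Pow(10, Rational(1, 2)))) (w = Add(Mul(5, Mul(Pow(2, Rational(1, 2)), Pow(-5, Rational(1, 2)))), -5) = Add(Mul(5, Mul(Pow(2, Rational(1, 2)), Mul(I, Pow(5, Rational(1, 2))))), -5) = Add(Mul(5, Mul(I, Pow(10, Rational(1, 2)))), -5) = Add(Mul(5, I, Pow(10, Rational(1, 2))), -5) = Add(-5, Mul(5, I, Pow(10, Rational(1, 2)))) ≈ Add(-5.0000, Mul(15.811, I)))
Add(Pow(Add(-1, w), 2), -72) = Add(Pow(Add(-1, Add(-5, Mul(5, I, Pow(10, Rational(1, 2))))), 2), -72) = Add(Pow(Add(-6, Mul(5, I, Pow(10, Rational(1, 2)))), 2), -72) = Add(-72, Pow(Add(-6, Mul(5, I, Pow(10, Rational(1, 2)))), 2))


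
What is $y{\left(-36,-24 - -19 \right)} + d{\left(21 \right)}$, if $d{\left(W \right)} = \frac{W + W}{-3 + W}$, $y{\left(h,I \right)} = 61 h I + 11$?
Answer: $\frac{32980}{3} \approx 10993.0$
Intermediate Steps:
$y{\left(h,I \right)} = 11 + 61 I h$ ($y{\left(h,I \right)} = 61 I h + 11 = 11 + 61 I h$)
$d{\left(W \right)} = \frac{2 W}{-3 + W}$
$y{\left(-36,-24 - -19 \right)} + d{\left(21 \right)} = \left(11 + 61 \left(-24 - -19\right) \left(-36\right)\right) + 2 \cdot 21 \frac{1}{-3 + 21} = \left(11 + 61 \left(-24 + 19\right) \left(-36\right)\right) + 2 \cdot 21 \cdot \frac{1}{18} = \left(11 + 61 \left(-5\right) \left(-36\right)\right) + 2 \cdot 21 \cdot \frac{1}{18} = \left(11 + 10980\right) + \frac{7}{3} = 10991 + \frac{7}{3} = \frac{32980}{3}$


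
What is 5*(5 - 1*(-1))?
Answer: 30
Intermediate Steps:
5*(5 - 1*(-1)) = 5*(5 + 1) = 5*6 = 30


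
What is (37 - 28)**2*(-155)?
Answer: -12555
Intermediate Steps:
(37 - 28)**2*(-155) = 9**2*(-155) = 81*(-155) = -12555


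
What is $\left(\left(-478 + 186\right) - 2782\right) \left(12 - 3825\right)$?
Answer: $11721162$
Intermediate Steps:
$\left(\left(-478 + 186\right) - 2782\right) \left(12 - 3825\right) = \left(-292 - 2782\right) \left(-3813\right) = \left(-3074\right) \left(-3813\right) = 11721162$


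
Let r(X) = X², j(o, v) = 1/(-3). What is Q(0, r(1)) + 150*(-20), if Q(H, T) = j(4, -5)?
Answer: -9001/3 ≈ -3000.3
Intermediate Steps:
j(o, v) = -⅓
Q(H, T) = -⅓
Q(0, r(1)) + 150*(-20) = -⅓ + 150*(-20) = -⅓ - 3000 = -9001/3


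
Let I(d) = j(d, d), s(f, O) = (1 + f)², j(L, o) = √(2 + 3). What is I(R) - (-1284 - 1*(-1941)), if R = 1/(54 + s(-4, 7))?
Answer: -657 + √5 ≈ -654.76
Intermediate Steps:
j(L, o) = √5
R = 1/63 (R = 1/(54 + (1 - 4)²) = 1/(54 + (-3)²) = 1/(54 + 9) = 1/63 ≈ 0.015873)
I(d) = √5
I(R) - (-1284 - 1*(-1941)) = √5 - (-1284 - 1*(-1941)) = √5 - (-1284 + 1941) = √5 - 1*657 = √5 - 657 = -657 + √5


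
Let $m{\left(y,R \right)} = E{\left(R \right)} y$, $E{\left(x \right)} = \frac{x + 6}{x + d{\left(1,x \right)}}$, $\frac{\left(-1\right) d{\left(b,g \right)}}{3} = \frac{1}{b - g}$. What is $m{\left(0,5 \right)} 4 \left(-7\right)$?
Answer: $0$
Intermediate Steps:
$d{\left(b,g \right)} = - \frac{3}{b - g}$
$E{\left(x \right)} = \frac{6 + x}{x - \frac{3}{1 - x}}$ ($E{\left(x \right)} = \frac{x + 6}{x - \frac{3}{1 - x}} = \frac{6 + x}{x - \frac{3}{1 - x}}$)
$m{\left(y,R \right)} = \frac{y \left(-1 + R\right) \left(6 + R\right)}{3 + R \left(-1 + R\right)}$ ($m{\left(y,R \right)} = \frac{\left(-1 + R\right) \left(6 + R\right)}{3 + R \left(-1 + R\right)} y = \frac{y \left(-1 + R\right) \left(6 + R\right)}{3 + R \left(-1 + R\right)}$)
$m{\left(0,5 \right)} 4 \left(-7\right) = \frac{0 \left(-1 + 5\right) \left(6 + 5\right)}{3 + 5 \left(-1 + 5\right)} 4 \left(-7\right) = 0 \frac{1}{3 + 5 \cdot 4} \cdot 4 \cdot 11 \cdot 4 \left(-7\right) = 0 \frac{1}{3 + 20} \cdot 4 \cdot 11 \cdot 4 \left(-7\right) = 0 \cdot \frac{1}{23} \cdot 4 \cdot 11 \cdot 4 \left(-7\right) = 0 \cdot 4 \left(-7\right) = 0 \left(-7\right) = 0$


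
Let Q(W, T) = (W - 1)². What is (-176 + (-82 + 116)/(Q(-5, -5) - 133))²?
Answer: 292615236/9409 ≈ 31100.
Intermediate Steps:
Q(W, T) = (-1 + W)²
(-176 + (-82 + 116)/(Q(-5, -5) - 133))² = (-176 + (-82 + 116)/((-1 - 5)² - 133))² = (-176 + 34/((-6)² - 133))² = (-176 + 34/(36 - 133))² = (-176 + 34/(-97))² = (-176 + 34*(-1/97))² = (-176 - 34/97)² = (-17106/97)² = 292615236/9409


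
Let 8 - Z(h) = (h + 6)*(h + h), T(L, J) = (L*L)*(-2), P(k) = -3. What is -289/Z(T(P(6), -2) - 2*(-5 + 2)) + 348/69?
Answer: 1319/184 ≈ 7.1685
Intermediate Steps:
T(L, J) = -2*L² (T(L, J) = L²*(-2) = -2*L²)
Z(h) = 8 - 2*h*(6 + h) (Z(h) = 8 - (h + 6)*(h + h) = 8 - (6 + h)*2*h = 8 - 2*h*(6 + h))
-289/Z(T(P(6), -2) - 2*(-5 + 2)) + 348/69 = -289/(8 - 12*(-2*(-3)² - 2*(-5 + 2)) - 2*(-2*(-3)² - 2*(-5 + 2))²) + 348/69 = -289/(8 - 12*(-2*9 - 2*(-3)) - 2*(-2*9 - 2*(-3))²) + 348*(1/69) = -289/(8 - 12*(-18 - 1*(-6)) - 2*(-18 - 1*(-6))²) + 116/23 = -289/(8 - 12*(-18 + 6) - 2*(-18 + 6)²) + 116/23 = -289/(8 - 12*(-12) - 2*(-12)²) + 116/23 = -289/(8 + 144 - 2*144) + 116/23 = -289/(8 + 144 - 288) + 116/23 = -289/(-136) + 116/23 = -289*(-1/136) + 116/23 = 17/8 + 116/23 = 1319/184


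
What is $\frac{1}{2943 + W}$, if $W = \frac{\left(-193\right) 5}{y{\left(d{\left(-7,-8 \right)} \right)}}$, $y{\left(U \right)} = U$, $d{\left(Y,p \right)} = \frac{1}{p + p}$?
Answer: $\frac{1}{18383} \approx 5.4398 \cdot 10^{-5}$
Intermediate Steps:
$d{\left(Y,p \right)} = \frac{1}{2 p}$
$W = 15440$ ($W = \frac{\left(-193\right) 5}{\frac{1}{2} \frac{1}{-8}} = - \frac{965}{\frac{1}{2} \left(- \frac{1}{8}\right)} = - \frac{965}{- \frac{1}{16}} = \left(-965\right) \left(-16\right) = 15440$)
$\frac{1}{2943 + W} = \frac{1}{2943 + 15440} = \frac{1}{18383}$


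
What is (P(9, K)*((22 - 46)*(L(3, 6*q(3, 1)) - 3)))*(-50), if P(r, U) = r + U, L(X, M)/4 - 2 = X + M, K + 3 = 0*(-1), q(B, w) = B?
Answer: 640800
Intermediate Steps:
K = -3 (K = -3 + 0*(-1) = -3 + 0 = -3)
L(X, M) = 8 + 4*M + 4*X (L(X, M) = 8 + 4*(X + M) = 8 + 4*(M + X) = 8 + (4*M + 4*X) = 8 + 4*M + 4*X)
P(r, U) = U + r
(P(9, K)*((22 - 46)*(L(3, 6*q(3, 1)) - 3)))*(-50) = ((-3 + 9)*((22 - 46)*((8 + 4*(6*3) + 4*3) - 3)))*(-50) = (6*(-24*((8 + 4*18 + 12) - 3)))*(-50) = (6*(-24*((8 + 72 + 12) - 3)))*(-50) = (6*(-24*(92 - 3)))*(-50) = (6*(-24*89))*(-50) = (6*(-2136))*(-50) = -12816*(-50) = 640800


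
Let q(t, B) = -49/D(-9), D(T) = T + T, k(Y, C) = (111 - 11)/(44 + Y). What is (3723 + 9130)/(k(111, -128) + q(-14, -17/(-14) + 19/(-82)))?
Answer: 7171974/1879 ≈ 3816.9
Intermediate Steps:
k(Y, C) = 100/(44 + Y)
D(T) = 2*T
q(t, B) = 49/18 (q(t, B) = -49/(2*(-9)) = -49/(-18) = -49*(-1/18) = 49/18)
(3723 + 9130)/(k(111, -128) + q(-14, -17/(-14) + 19/(-82))) = (3723 + 9130)/(100/(44 + 111) + 49/18) = 12853/(100/155 + 49/18) = 12853/(100*(1/155) + 49/18) = 12853/(20/31 + 49/18) = 12853/(1879/558) = 12853*(558/1879) = 7171974/1879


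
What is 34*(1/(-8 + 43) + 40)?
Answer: 47634/35 ≈ 1361.0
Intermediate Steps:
34*(1/(-8 + 43) + 40) = 34*(1/35 + 40) = 34*(1401/35) = 47634/35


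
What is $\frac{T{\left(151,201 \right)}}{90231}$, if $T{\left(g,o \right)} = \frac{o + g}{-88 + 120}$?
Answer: $\frac{11}{90231} \approx 0.00012191$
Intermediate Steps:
$T{\left(g,o \right)} = \frac{g}{32} + \frac{o}{32}$ ($T{\left(g,o \right)} = \frac{g + o}{32} = \left(g + o\right) \frac{1}{32} = \frac{g}{32} + \frac{o}{32}$)
$\frac{T{\left(151,201 \right)}}{90231} = \frac{\frac{1}{32} \cdot 151 + \frac{1}{32} \cdot 201}{90231} = \left(\frac{151}{32} + \frac{201}{32}\right) \frac{1}{90231} = 11 \cdot \frac{1}{90231} = \frac{11}{90231}$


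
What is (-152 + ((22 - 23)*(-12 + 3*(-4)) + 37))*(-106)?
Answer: 9646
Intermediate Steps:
(-152 + ((22 - 23)*(-12 + 3*(-4)) + 37))*(-106) = (-152 + (-(-12 - 12) + 37))*(-106) = (-152 + (-1*(-24) + 37))*(-106) = (-152 + (24 + 37))*(-106) = (-152 + 61)*(-106) = -91*(-106) = 9646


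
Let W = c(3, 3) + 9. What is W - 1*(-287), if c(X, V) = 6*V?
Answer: 314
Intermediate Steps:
W = 27 (W = 6*3 + 9 = 18 + 9 = 27)
W - 1*(-287) = 27 - 1*(-287) = 27 + 287 = 314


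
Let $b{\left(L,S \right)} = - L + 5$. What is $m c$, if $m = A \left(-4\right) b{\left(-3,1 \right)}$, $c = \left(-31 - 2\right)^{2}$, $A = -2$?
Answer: $69696$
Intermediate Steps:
$b{\left(L,S \right)} = 5 - L$
$c = 1089$ ($c = \left(-33\right)^{2} = 1089$)
$m = 64$ ($m = \left(-2\right) \left(-4\right) \left(5 - -3\right) = 8 \left(5 + 3\right) = 8 \cdot 8 = 64$)
$m c = 64 \cdot 1089 = 69696$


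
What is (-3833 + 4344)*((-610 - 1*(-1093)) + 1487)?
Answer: 1006670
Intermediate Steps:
(-3833 + 4344)*((-610 - 1*(-1093)) + 1487) = 511*((-610 + 1093) + 1487) = 511*(483 + 1487) = 511*1970 = 1006670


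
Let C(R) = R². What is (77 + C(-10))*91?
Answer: 16107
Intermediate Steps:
(77 + C(-10))*91 = (77 + (-10)²)*91 = (77 + 100)*91 = 177*91 = 16107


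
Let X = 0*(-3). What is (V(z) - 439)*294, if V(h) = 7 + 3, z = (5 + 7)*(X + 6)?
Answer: -126126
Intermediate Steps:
X = 0
z = 72 (z = (5 + 7)*(0 + 6) = 12*6 = 72)
V(h) = 10
(V(z) - 439)*294 = (10 - 439)*294 = -429*294 = -126126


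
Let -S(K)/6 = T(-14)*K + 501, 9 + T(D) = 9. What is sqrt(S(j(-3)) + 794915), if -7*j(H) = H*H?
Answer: sqrt(791909) ≈ 889.89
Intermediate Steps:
j(H) = -H**2/7 (j(H) = -H*H/7 = -H**2/7)
T(D) = 0 (T(D) = -9 + 9 = 0)
S(K) = -3006 (S(K) = -6*(0*K + 501) = -6*(0 + 501) = -6*501 = -3006)
sqrt(S(j(-3)) + 794915) = sqrt(-3006 + 794915) = sqrt(791909)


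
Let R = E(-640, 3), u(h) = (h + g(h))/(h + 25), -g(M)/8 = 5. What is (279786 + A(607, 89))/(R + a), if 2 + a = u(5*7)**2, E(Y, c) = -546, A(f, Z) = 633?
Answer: -40380336/78911 ≈ -511.72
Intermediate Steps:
g(M) = -40 (g(M) = -8*5 = -40)
u(h) = (-40 + h)/(25 + h) (u(h) = (h - 40)/(h + 25) = (-40 + h)/(25 + h))
R = -546
a = -287/144 (a = -2 + ((-40 + 5*7)/(25 + 5*7))**2 = -2 + ((-40 + 35)/(25 + 35))**2 = -2 + (-5/60)**2 = -2 + ((1/60)*(-5))**2 = -2 + (-1/12)**2 = -2 + 1/144 = -287/144 ≈ -1.9931)
(279786 + A(607, 89))/(R + a) = (279786 + 633)/(-546 - 287/144) = 280419/(-78911/144) = 280419*(-144/78911) = -40380336/78911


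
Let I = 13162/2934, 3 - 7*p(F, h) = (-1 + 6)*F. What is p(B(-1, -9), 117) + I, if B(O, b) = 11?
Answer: -30217/10269 ≈ -2.9425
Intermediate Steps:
p(F, h) = 3/7 - 5*F/7 (p(F, h) = 3/7 - (-1 + 6)*F/7 = 3/7 - 5*F/7)
I = 6581/1467 (I = 13162*(1/2934) = 6581/1467 ≈ 4.4860)
p(B(-1, -9), 117) + I = (3/7 - 5/7*11) + 6581/1467 = (3/7 - 55/7) + 6581/1467 = -52/7 + 6581/1467 = -30217/10269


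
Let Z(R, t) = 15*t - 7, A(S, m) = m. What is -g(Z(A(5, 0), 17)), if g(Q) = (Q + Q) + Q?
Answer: -744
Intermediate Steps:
Z(R, t) = -7 + 15*t
g(Q) = 3*Q (g(Q) = 2*Q + Q = 3*Q)
-g(Z(A(5, 0), 17)) = -3*(-7 + 15*17) = -3*(-7 + 255) = -3*248 = -1*744 = -744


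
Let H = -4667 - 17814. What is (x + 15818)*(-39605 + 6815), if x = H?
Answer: 218479770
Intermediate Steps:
H = -22481
x = -22481
(x + 15818)*(-39605 + 6815) = (-22481 + 15818)*(-39605 + 6815) = -6663*(-32790) = 218479770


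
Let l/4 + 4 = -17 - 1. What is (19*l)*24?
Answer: -40128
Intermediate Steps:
l = -88 (l = -16 + 4*(-17 - 1) = -16 + 4*(-18) = -16 - 72 = -88)
(19*l)*24 = (19*(-88))*24 = -1672*24 = -40128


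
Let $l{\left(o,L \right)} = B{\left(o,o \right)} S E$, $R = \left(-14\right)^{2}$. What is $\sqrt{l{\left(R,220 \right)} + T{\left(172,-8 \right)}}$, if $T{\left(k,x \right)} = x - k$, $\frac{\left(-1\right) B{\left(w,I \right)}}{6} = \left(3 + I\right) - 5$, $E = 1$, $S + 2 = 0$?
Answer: $2 \sqrt{537} \approx 46.346$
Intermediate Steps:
$S = -2$ ($S = -2 + 0 = -2$)
$B{\left(w,I \right)} = 12 - 6 I$ ($B{\left(w,I \right)} = - 6 \left(\left(3 + I\right) - 5\right) = - 6 \left(-2 + I\right) = 12 - 6 I$)
$R = 196$
$l{\left(o,L \right)} = -24 + 12 o$ ($l{\left(o,L \right)} = \left(12 - 6 o\right) \left(-2\right) 1 = \left(-24 + 12 o\right) 1 = -24 + 12 o$)
$\sqrt{l{\left(R,220 \right)} + T{\left(172,-8 \right)}} = \sqrt{\left(-24 + 12 \cdot 196\right) - 180} = \sqrt{\left(-24 + 2352\right) - 180} = \sqrt{2328 - 180} = \sqrt{2148} = 2 \sqrt{537}$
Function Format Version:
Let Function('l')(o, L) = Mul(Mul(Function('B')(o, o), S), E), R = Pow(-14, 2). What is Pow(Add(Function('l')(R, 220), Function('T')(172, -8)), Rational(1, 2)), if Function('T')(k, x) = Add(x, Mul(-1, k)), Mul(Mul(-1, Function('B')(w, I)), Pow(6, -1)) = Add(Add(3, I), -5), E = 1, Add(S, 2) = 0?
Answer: Mul(2, Pow(537, Rational(1, 2))) ≈ 46.346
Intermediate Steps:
S = -2 (S = Add(-2, 0) = -2)
Function('B')(w, I) = Add(12, Mul(-6, I)) (Function('B')(w, I) = Mul(-6, Add(Add(3, I), -5)) = Mul(-6, Add(-2, I)) = Add(12, Mul(-6, I)))
R = 196
Function('l')(o, L) = Add(-24, Mul(12, o)) (Function('l')(o, L) = Mul(Mul(Add(12, Mul(-6, o)), -2), 1) = Mul(Add(-24, Mul(12, o)), 1) = Add(-24, Mul(12, o)))
Pow(Add(Function('l')(R, 220), Function('T')(172, -8)), Rational(1, 2)) = Pow(Add(Add(-24, Mul(12, 196)), Add(-8, Mul(-1, 172))), Rational(1, 2)) = Pow(Add(Add(-24, 2352), Add(-8, -172)), Rational(1, 2)) = Pow(Add(2328, -180), Rational(1, 2)) = Pow(2148, Rational(1, 2)) = Mul(2, Pow(537, Rational(1, 2)))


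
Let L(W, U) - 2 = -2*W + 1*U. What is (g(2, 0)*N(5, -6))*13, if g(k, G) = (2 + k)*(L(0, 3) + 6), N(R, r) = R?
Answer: 2860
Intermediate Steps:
L(W, U) = 2 + U - 2*W (L(W, U) = 2 + (-2*W + 1*U) = 2 + (-2*W + U) = 2 + (U - 2*W) = 2 + U - 2*W)
g(k, G) = 22 + 11*k (g(k, G) = (2 + k)*((2 + 3 - 2*0) + 6) = (2 + k)*((2 + 3 + 0) + 6) = (2 + k)*(5 + 6) = (2 + k)*11 = 22 + 11*k)
(g(2, 0)*N(5, -6))*13 = ((22 + 11*2)*5)*13 = ((22 + 22)*5)*13 = (44*5)*13 = 220*13 = 2860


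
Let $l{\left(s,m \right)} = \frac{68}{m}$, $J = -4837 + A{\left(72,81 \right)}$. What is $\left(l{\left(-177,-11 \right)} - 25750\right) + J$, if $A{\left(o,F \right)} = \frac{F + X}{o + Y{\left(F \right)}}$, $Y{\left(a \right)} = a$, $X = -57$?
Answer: $- \frac{17162687}{561} \approx -30593.0$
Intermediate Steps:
$A{\left(o,F \right)} = \frac{-57 + F}{F + o}$ ($A{\left(o,F \right)} = \frac{F - 57}{o + F} = \frac{-57 + F}{F + o}$)
$J = - \frac{246679}{51}$ ($J = -4837 + \frac{-57 + 81}{81 + 72} = -4837 + \frac{1}{153} \cdot 24 = -4837 + \frac{8}{51} = - \frac{246679}{51} \approx -4836.8$)
$\left(l{\left(-177,-11 \right)} - 25750\right) + J = \left(\frac{68}{-11} - 25750\right) - \frac{246679}{51} = \left(68 \left(- \frac{1}{11}\right) - 25750\right) - \frac{246679}{51} = \left(- \frac{68}{11} - 25750\right) - \frac{246679}{51} = - \frac{283318}{11} - \frac{246679}{51} = - \frac{17162687}{561}$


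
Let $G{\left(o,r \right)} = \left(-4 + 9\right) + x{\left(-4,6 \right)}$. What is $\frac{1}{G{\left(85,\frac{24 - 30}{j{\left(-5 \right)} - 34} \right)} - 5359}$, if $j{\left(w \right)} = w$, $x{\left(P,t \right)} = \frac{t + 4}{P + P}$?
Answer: $- \frac{4}{21421} \approx -0.00018673$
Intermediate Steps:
$x{\left(P,t \right)} = \frac{4 + t}{2 P}$
$G{\left(o,r \right)} = \frac{15}{4}$ ($G{\left(o,r \right)} = \left(-4 + 9\right) + \frac{4 + 6}{2 \left(-4\right)} = 5 + \frac{1}{2} \left(- \frac{1}{4}\right) 10 = 5 - \frac{5}{4} = \frac{15}{4}$)
$\frac{1}{G{\left(85,\frac{24 - 30}{j{\left(-5 \right)} - 34} \right)} - 5359} = \frac{1}{\frac{15}{4} - 5359} = \frac{1}{- \frac{21421}{4}} = - \frac{4}{21421}$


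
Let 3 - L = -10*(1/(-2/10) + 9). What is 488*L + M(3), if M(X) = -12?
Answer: 20972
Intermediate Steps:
L = 43 (L = 3 - (-10)*(1/(-2/10) + 9) = 3 - (-10)*(1/(-2*1/10) + 9) = 3 - (-10)*(1/(-1/5) + 9) = 3 - (-10)*(-5 + 9) = 3 - (-10)*4 = 3 - 1*(-40) = 3 + 40 = 43)
488*L + M(3) = 488*43 - 12 = 20984 - 12 = 20972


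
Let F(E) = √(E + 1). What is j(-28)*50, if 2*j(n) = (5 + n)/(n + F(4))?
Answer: 16100/779 + 575*√5/779 ≈ 22.318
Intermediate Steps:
F(E) = √(1 + E)
j(n) = (5 + n)/(2*(n + √5)) (j(n) = ((5 + n)/(n + √(1 + 4)))/2 = ((5 + n)/(n + √5))/2 = (5 + n)/(2*(n + √5)))
j(-28)*50 = ((5 - 28)/(2*(-28 + √5)))*50 = ((½)*(-23)/(-28 + √5))*50 = -23/(2*(-28 + √5))*50 = -575/(-28 + √5)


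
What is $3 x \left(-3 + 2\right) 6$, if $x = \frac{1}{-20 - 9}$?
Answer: $\frac{18}{29} \approx 0.62069$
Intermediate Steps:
$x = - \frac{1}{29}$ ($x = \frac{1}{-29} = - \frac{1}{29} \approx -0.034483$)
$3 x \left(-3 + 2\right) 6 = 3 \left(- \frac{1}{29}\right) \left(-3 + 2\right) 6 = - \frac{3 \left(\left(-1\right) 6\right)}{29} = \left(- \frac{3}{29}\right) \left(-6\right) = \frac{18}{29}$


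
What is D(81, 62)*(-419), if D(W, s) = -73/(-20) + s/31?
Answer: -47347/20 ≈ -2367.4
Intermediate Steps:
D(W, s) = 73/20 + s/31 (D(W, s) = -73*(-1/20) + s*(1/31) = 73/20 + s/31)
D(81, 62)*(-419) = (73/20 + (1/31)*62)*(-419) = (73/20 + 2)*(-419) = (113/20)*(-419) = -47347/20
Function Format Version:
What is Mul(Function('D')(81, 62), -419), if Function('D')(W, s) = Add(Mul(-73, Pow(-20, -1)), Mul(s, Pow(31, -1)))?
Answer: Rational(-47347, 20) ≈ -2367.4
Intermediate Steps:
Function('D')(W, s) = Add(Rational(73, 20), Mul(Rational(1, 31), s)) (Function('D')(W, s) = Add(Mul(-73, Rational(-1, 20)), Mul(s, Rational(1, 31))) = Add(Rational(73, 20), Mul(Rational(1, 31), s)))
Mul(Function('D')(81, 62), -419) = Mul(Add(Rational(73, 20), Mul(Rational(1, 31), 62)), -419) = Mul(Add(Rational(73, 20), 2), -419) = Mul(Rational(113, 20), -419) = Rational(-47347, 20)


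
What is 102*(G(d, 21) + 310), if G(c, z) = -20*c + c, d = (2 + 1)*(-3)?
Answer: 49062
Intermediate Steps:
d = -9 (d = 3*(-3) = -9)
G(c, z) = -19*c
102*(G(d, 21) + 310) = 102*(-19*(-9) + 310) = 102*(171 + 310) = 102*481 = 49062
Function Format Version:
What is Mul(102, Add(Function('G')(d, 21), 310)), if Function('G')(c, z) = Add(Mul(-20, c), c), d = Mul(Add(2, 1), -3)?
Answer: 49062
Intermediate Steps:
d = -9 (d = Mul(3, -3) = -9)
Function('G')(c, z) = Mul(-19, c)
Mul(102, Add(Function('G')(d, 21), 310)) = Mul(102, Add(Mul(-19, -9), 310)) = Mul(102, Add(171, 310)) = Mul(102, 481) = 49062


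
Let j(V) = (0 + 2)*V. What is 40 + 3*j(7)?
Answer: 82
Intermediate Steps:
j(V) = 2*V
40 + 3*j(7) = 40 + 3*(2*7) = 40 + 3*14 = 40 + 42 = 82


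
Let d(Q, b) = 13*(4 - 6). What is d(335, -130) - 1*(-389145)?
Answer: 389119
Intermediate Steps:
d(Q, b) = -26 (d(Q, b) = 13*(-2) = -26)
d(335, -130) - 1*(-389145) = -26 - 1*(-389145) = -26 + 389145 = 389119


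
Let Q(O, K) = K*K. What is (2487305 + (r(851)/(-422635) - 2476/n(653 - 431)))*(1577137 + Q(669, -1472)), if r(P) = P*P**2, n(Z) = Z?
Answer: 436603811407425815414/46912485 ≈ 9.3068e+12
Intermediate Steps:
r(P) = P**3
Q(O, K) = K**2
(2487305 + (r(851)/(-422635) - 2476/n(653 - 431)))*(1577137 + Q(669, -1472)) = (2487305 + (851**3/(-422635) - 2476/(653 - 431)))*(1577137 + (-1472)**2) = (2487305 + (616295051*(-1/422635) - 2476/222))*(1577137 + 2166784) = (2487305 + (-616295051/422635 - 2476*1/222))*3743921 = (2487305 + (-616295051/422635 - 1238/111))*3743921 = (2487305 - 68931972791/46912485)*3743921 = (116616726530134/46912485)*3743921 = 436603811407425815414/46912485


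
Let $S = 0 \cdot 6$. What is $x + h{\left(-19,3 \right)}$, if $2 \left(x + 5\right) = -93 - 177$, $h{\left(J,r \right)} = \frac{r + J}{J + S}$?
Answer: $- \frac{2644}{19} \approx -139.16$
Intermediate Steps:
$S = 0$
$h{\left(J,r \right)} = \frac{J + r}{J}$ ($h{\left(J,r \right)} = \frac{r + J}{J + 0} = \frac{J + r}{J}$)
$x = -140$ ($x = -5 + \frac{-93 - 177}{2} = -5 + \frac{1}{2} \left(-270\right) = -5 - 135 = -140$)
$x + h{\left(-19,3 \right)} = -140 + \frac{-19 + 3}{-19} = -140 - - \frac{16}{19} = -140 + \frac{16}{19} = - \frac{2644}{19}$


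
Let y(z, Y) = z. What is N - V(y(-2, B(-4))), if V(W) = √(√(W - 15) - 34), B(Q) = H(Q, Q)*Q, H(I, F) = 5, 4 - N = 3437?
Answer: -3433 - √(-34 + I*√17) ≈ -3433.4 - 5.8416*I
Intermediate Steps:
N = -3433 (N = 4 - 1*3437 = 4 - 3437 = -3433)
B(Q) = 5*Q
V(W) = √(-34 + √(-15 + W)) (V(W) = √(√(-15 + W) - 34) = √(-34 + √(-15 + W)))
N - V(y(-2, B(-4))) = -3433 - √(-34 + √(-15 - 2)) = -3433 - √(-34 + √(-17)) = -3433 - √(-34 + I*√17)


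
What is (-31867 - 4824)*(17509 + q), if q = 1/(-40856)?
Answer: -26246822570773/40856 ≈ -6.4242e+8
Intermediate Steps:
q = -1/40856 ≈ -2.4476e-5
(-31867 - 4824)*(17509 + q) = (-31867 - 4824)*(17509 - 1/40856) = -36691*715347703/40856 = -26246822570773/40856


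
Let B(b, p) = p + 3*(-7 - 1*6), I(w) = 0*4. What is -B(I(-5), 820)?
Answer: -781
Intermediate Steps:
I(w) = 0
B(b, p) = -39 + p (B(b, p) = p + 3*(-7 - 6) = p + 3*(-13) = p - 39 = -39 + p)
-B(I(-5), 820) = -(-39 + 820) = -1*781 = -781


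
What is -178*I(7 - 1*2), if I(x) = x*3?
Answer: -2670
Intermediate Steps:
I(x) = 3*x
-178*I(7 - 1*2) = -534*(7 - 1*2) = -534*(7 - 2) = -534*5 = -178*15 = -2670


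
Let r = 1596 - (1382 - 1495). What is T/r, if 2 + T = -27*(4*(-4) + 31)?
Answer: -407/1709 ≈ -0.23815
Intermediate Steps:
T = -407 (T = -2 - 27*(4*(-4) + 31) = -2 - 27*(-16 + 31) = -2 - 27*15 = -2 - 405 = -407)
r = 1709 (r = 1596 - 1*(-113) = 1596 + 113 = 1709)
T/r = -407/1709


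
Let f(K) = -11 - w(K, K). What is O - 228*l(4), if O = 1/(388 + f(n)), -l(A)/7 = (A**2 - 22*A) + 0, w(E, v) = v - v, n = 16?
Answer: -43321823/377 ≈ -1.1491e+5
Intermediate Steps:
w(E, v) = 0
f(K) = -11 (f(K) = -11 - 1*0 = -11 + 0 = -11)
l(A) = -7*A**2 + 154*A (l(A) = -7*((A**2 - 22*A) + 0) = -7*(A**2 - 22*A) = -7*A**2 + 154*A)
O = 1/377 (O = 1/(388 - 11) = 1/377 ≈ 0.0026525)
O - 228*l(4) = 1/377 - 1596*4*(22 - 1*4) = 1/377 - 1596*4*(22 - 4) = 1/377 - 1596*4*18 = 1/377 - 228*504 = 1/377 - 114912 = -43321823/377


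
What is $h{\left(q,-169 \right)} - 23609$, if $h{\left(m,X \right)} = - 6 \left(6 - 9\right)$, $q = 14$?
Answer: $-23591$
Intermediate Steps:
$h{\left(m,X \right)} = 18$ ($h{\left(m,X \right)} = \left(-6\right) \left(-3\right) = 18$)
$h{\left(q,-169 \right)} - 23609 = 18 - 23609 = -23591$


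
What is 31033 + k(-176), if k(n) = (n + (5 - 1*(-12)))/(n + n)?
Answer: 10923775/352 ≈ 31033.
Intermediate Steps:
k(n) = (17 + n)/(2*n) (k(n) = (n + (5 + 12))/((2*n)) = (n + 17)*(1/(2*n)) = (17 + n)*(1/(2*n)) = (17 + n)/(2*n))
31033 + k(-176) = 31033 + (½)*(17 - 176)/(-176) = 31033 + (½)*(-1/176)*(-159) = 31033 + 159/352 = 10923775/352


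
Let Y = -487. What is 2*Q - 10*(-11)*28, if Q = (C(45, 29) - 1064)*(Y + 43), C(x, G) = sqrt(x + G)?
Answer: 947912 - 888*sqrt(74) ≈ 9.4027e+5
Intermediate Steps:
C(x, G) = sqrt(G + x)
Q = 472416 - 444*sqrt(74) (Q = (sqrt(29 + 45) - 1064)*(-487 + 43) = (sqrt(74) - 1064)*(-444) = (-1064 + sqrt(74))*(-444) = 472416 - 444*sqrt(74) ≈ 4.6860e+5)
2*Q - 10*(-11)*28 = 2*(472416 - 444*sqrt(74)) - 10*(-11)*28 = (944832 - 888*sqrt(74)) - (-110)*28 = (944832 - 888*sqrt(74)) - 1*(-3080) = (944832 - 888*sqrt(74)) + 3080 = 947912 - 888*sqrt(74)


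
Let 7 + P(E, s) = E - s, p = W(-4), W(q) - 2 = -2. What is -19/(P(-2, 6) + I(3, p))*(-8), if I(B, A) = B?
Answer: -38/3 ≈ -12.667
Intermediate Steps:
W(q) = 0 (W(q) = 2 - 2 = 0)
p = 0
P(E, s) = -7 + E - s (P(E, s) = -7 + (E - s) = -7 + E - s)
-19/(P(-2, 6) + I(3, p))*(-8) = -19/((-7 - 2 - 1*6) + 3)*(-8) = -19/((-7 - 2 - 6) + 3)*(-8) = -19/(-15 + 3)*(-8) = -19/(-12)*(-8) = -19*(-1/12)*(-8) = (19/12)*(-8) = -38/3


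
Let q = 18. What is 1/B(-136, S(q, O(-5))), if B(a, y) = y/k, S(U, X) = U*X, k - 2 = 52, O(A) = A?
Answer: -⅗ ≈ -0.60000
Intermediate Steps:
k = 54 (k = 2 + 52 = 54)
B(a, y) = y/54
1/B(-136, S(q, O(-5))) = 1/((18*(-5))/54) = 1/((1/54)*(-90)) = 1/(-5/3) = -⅗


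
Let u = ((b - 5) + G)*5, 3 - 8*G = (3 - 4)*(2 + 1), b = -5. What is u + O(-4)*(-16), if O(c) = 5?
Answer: -505/4 ≈ -126.25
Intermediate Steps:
G = 3/4 (G = 3/8 - (3 - 4)*(2 + 1)/8 = 3/8 - (-1)*3/8 = 3/8 - 1/8*(-3) = 3/8 + 3/8 = 3/4 ≈ 0.75000)
u = -185/4 (u = ((-5 - 5) + 3/4)*5 = (-10 + 3/4)*5 = -37/4*5 = -185/4 ≈ -46.250)
u + O(-4)*(-16) = -185/4 + 5*(-16) = -185/4 - 80 = -505/4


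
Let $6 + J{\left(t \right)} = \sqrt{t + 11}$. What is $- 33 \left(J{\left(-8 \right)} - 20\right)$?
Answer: $858 - 33 \sqrt{3} \approx 800.84$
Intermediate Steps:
$J{\left(t \right)} = -6 + \sqrt{11 + t}$ ($J{\left(t \right)} = -6 + \sqrt{t + 11} = -6 + \sqrt{11 + t}$)
$- 33 \left(J{\left(-8 \right)} - 20\right) = - 33 \left(\left(-6 + \sqrt{11 - 8}\right) - 20\right) = - 33 \left(\left(-6 + \sqrt{3}\right) - 20\right) = - 33 \left(-26 + \sqrt{3}\right) = 858 - 33 \sqrt{3}$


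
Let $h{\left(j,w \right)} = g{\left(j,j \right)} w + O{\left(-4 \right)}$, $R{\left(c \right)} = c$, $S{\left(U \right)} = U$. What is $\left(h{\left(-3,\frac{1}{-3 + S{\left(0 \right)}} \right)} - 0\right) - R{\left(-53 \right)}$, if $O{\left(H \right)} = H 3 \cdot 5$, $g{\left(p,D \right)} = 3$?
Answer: $-8$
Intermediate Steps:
$O{\left(H \right)} = 15 H$ ($O{\left(H \right)} = 3 H 5 = 15 H$)
$h{\left(j,w \right)} = -60 + 3 w$ ($h{\left(j,w \right)} = 3 w + 15 \left(-4\right) = 3 w - 60 = -60 + 3 w$)
$\left(h{\left(-3,\frac{1}{-3 + S{\left(0 \right)}} \right)} - 0\right) - R{\left(-53 \right)} = \left(\left(-60 + \frac{3}{-3 + 0}\right) - 0\right) - -53 = \left(\left(-60 + \frac{3}{-3}\right) + 0\right) + 53 = \left(\left(-60 + 3 \left(- \frac{1}{3}\right)\right) + 0\right) + 53 = \left(\left(-60 - 1\right) + 0\right) + 53 = \left(-61 + 0\right) + 53 = -61 + 53 = -8$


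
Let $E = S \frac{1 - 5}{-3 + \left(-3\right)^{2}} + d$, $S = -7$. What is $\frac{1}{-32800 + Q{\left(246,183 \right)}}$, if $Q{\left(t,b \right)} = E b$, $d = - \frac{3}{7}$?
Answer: $- \frac{7}{224171} \approx -3.1226 \cdot 10^{-5}$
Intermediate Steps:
$d = - \frac{3}{7}$ ($d = \left(-3\right) \frac{1}{7} = - \frac{3}{7} \approx -0.42857$)
$E = \frac{89}{21}$ ($E = - 7 \frac{1 - 5}{-3 + \left(-3\right)^{2}} - \frac{3}{7} = - 7 \left(- \frac{4}{-3 + 9}\right) - \frac{3}{7} = - 7 \left(- \frac{4}{6}\right) - \frac{3}{7} = - 7 \left(\left(-4\right) \frac{1}{6}\right) - \frac{3}{7} = \left(-7\right) \left(- \frac{2}{3}\right) - \frac{3}{7} = \frac{14}{3} - \frac{3}{7} = \frac{89}{21} \approx 4.2381$)
$Q{\left(t,b \right)} = \frac{89 b}{21}$
$\frac{1}{-32800 + Q{\left(246,183 \right)}} = \frac{1}{-32800 + \frac{89}{21} \cdot 183} = \frac{1}{-32800 + \frac{5429}{7}} = \frac{1}{- \frac{224171}{7}} = - \frac{7}{224171}$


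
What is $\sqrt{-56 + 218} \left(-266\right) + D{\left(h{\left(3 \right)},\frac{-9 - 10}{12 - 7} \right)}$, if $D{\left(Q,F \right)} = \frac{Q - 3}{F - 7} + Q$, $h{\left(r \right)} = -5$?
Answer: $- \frac{115}{27} - 2394 \sqrt{2} \approx -3389.9$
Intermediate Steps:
$D{\left(Q,F \right)} = Q + \frac{-3 + Q}{-7 + F}$ ($D{\left(Q,F \right)} = \frac{-3 + Q}{-7 + F} + Q = Q + \frac{-3 + Q}{-7 + F}$)
$\sqrt{-56 + 218} \left(-266\right) + D{\left(h{\left(3 \right)},\frac{-9 - 10}{12 - 7} \right)} = \sqrt{-56 + 218} \left(-266\right) + \frac{-3 - -30 + \frac{-9 - 10}{12 - 7} \left(-5\right)}{-7 + \frac{-9 - 10}{12 - 7}} = \sqrt{162} \left(-266\right) + \frac{-3 + 30 + - \frac{19}{5} \left(-5\right)}{-7 - \frac{19}{5}} = 9 \sqrt{2} \left(-266\right) + \frac{-3 + 30 + \left(-19\right) \frac{1}{5} \left(-5\right)}{-7 - \frac{19}{5}} = - 2394 \sqrt{2} + \frac{-3 + 30 - -19}{-7 - \frac{19}{5}} = - 2394 \sqrt{2} + \frac{-3 + 30 + 19}{- \frac{54}{5}} = - 2394 \sqrt{2} - \frac{115}{27} = - \frac{115}{27} - 2394 \sqrt{2}$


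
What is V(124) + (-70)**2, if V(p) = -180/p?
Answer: 151855/31 ≈ 4898.5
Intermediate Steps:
V(124) + (-70)**2 = -180/124 + (-70)**2 = -180*1/124 + 4900 = -45/31 + 4900 = 151855/31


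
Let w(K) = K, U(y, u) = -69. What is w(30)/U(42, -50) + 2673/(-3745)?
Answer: -98929/86135 ≈ -1.1485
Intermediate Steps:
w(30)/U(42, -50) + 2673/(-3745) = 30/(-69) + 2673/(-3745) = 30*(-1/69) + 2673*(-1/3745) = -10/23 - 2673/3745 = -98929/86135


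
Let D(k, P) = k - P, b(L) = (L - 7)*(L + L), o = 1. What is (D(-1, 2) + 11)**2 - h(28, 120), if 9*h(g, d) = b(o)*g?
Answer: 304/3 ≈ 101.33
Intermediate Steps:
b(L) = 2*L*(-7 + L) (b(L) = (-7 + L)*(2*L) = 2*L*(-7 + L))
h(g, d) = -4*g/3 (h(g, d) = ((2*1*(-7 + 1))*g)/9 = ((2*1*(-6))*g)/9 = (-12*g)/9 = -4*g/3)
(D(-1, 2) + 11)**2 - h(28, 120) = ((-1 - 1*2) + 11)**2 - (-4)*28/3 = ((-1 - 2) + 11)**2 - 1*(-112/3) = (-3 + 11)**2 + 112/3 = 8**2 + 112/3 = 64 + 112/3 = 304/3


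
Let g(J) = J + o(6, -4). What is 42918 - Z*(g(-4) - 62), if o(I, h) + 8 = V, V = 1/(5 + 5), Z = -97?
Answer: 357497/10 ≈ 35750.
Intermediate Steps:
V = ⅒ (V = 1/10 = ⅒ ≈ 0.10000)
o(I, h) = -79/10 (o(I, h) = -8 + ⅒ = -79/10)
g(J) = -79/10 + J (g(J) = J - 79/10 = -79/10 + J)
42918 - Z*(g(-4) - 62) = 42918 - (-97)*((-79/10 - 4) - 62) = 42918 - (-97)*(-119/10 - 62) = 42918 - (-97)*(-739)/10 = 42918 - 1*71683/10 = 42918 - 71683/10 = 357497/10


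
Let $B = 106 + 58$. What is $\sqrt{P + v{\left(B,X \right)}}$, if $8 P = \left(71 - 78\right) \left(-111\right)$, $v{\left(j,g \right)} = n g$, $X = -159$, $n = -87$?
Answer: $\frac{11 \sqrt{1842}}{4} \approx 118.03$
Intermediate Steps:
$B = 164$
$v{\left(j,g \right)} = - 87 g$
$P = \frac{777}{8}$ ($P = \frac{\left(71 - 78\right) \left(-111\right)}{8} = \frac{\left(-7\right) \left(-111\right)}{8} = \frac{1}{8} \cdot 777 = \frac{777}{8} \approx 97.125$)
$\sqrt{P + v{\left(B,X \right)}} = \sqrt{\frac{777}{8} - -13833} = \sqrt{\frac{777}{8} + 13833} = \sqrt{\frac{111441}{8}} = \frac{11 \sqrt{1842}}{4}$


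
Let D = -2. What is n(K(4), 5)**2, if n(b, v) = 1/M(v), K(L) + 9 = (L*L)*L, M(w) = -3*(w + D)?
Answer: 1/81 ≈ 0.012346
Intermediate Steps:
M(w) = 6 - 3*w (M(w) = -3*(w - 2) = -3*(-2 + w) = 6 - 3*w)
K(L) = -9 + L**3 (K(L) = -9 + (L*L)*L = -9 + L**2*L = -9 + L**3)
n(b, v) = 1/(6 - 3*v)
n(K(4), 5)**2 = (-1/(-6 + 3*5))**2 = (-1/(-6 + 15))**2 = (-1/9)**2 = 1/81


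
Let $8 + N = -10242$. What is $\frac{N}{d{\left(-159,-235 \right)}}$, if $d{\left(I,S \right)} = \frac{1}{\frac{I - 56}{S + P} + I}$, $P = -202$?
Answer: $\frac{709997000}{437} \approx 1.6247 \cdot 10^{6}$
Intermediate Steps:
$N = -10250$ ($N = -8 - 10242 = -10250$)
$d{\left(I,S \right)} = \frac{1}{I + \frac{-56 + I}{-202 + S}}$ ($d{\left(I,S \right)} = \frac{1}{\frac{I - 56}{S - 202} + I} = \frac{1}{\frac{-56 + I}{-202 + S} + I} = \frac{1}{I + \frac{-56 + I}{-202 + S}}$)
$\frac{N}{d{\left(-159,-235 \right)}} = - \frac{10250}{\frac{1}{-56 - -31959 - -37365} \left(-202 - 235\right)} = - \frac{10250}{\frac{1}{-56 + 31959 + 37365} \left(-437\right)} = - \frac{10250}{\frac{1}{69268} \left(-437\right)} = - \frac{10250}{- \frac{437}{69268}} = \left(-10250\right) \left(- \frac{69268}{437}\right) = \frac{709997000}{437}$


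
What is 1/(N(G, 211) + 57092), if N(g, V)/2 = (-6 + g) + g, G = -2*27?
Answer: 1/56864 ≈ 1.7586e-5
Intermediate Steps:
G = -54
N(g, V) = -12 + 4*g (N(g, V) = 2*((-6 + g) + g) = 2*(-6 + 2*g) = -12 + 4*g)
1/(N(G, 211) + 57092) = 1/((-12 + 4*(-54)) + 57092) = 1/((-12 - 216) + 57092) = 1/(-228 + 57092) = 1/56864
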